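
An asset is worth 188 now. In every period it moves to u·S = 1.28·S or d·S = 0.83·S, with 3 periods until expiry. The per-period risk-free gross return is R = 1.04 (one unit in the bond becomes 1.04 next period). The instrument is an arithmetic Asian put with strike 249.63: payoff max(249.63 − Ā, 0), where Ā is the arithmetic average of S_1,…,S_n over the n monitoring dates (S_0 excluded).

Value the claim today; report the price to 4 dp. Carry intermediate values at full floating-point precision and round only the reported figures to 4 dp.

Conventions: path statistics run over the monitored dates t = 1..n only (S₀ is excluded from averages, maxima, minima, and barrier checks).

price = 48.8094

Under the martingale measure an up-move has probability p* = 0.4667; value the claim as the probability-weighted average of per-path payoffs, discounted 3 periods at R = 1.04.
Enumerate all 2^3 = 8 price paths (U = up ×1.28, D = down ×0.83); each path with k up-moves has probability p*^k·(1−p*)^(3−k).
DDD: Ā=131.0164, payoff=118.6136, prob=0.151704
UDD: Ā=202.0494, payoff=47.5806, prob=0.132741
DUD: Ā=173.8494, payoff=75.7806, prob=0.132741
UUD: Ā=268.1050, payoff=0.0000, prob=0.116148
DDU: Ā=150.4434, payoff=99.1866, prob=0.132741
UDU: Ā=232.0090, payoff=17.6210, prob=0.116148
DUU: Ā=203.8090, payoff=45.8210, prob=0.116148
UUU: Ā=314.3079, payoff=0.0000, prob=0.101630
Price = Σ prob·payoff / R^3 = 54.903959 / 1.124864 = 48.8094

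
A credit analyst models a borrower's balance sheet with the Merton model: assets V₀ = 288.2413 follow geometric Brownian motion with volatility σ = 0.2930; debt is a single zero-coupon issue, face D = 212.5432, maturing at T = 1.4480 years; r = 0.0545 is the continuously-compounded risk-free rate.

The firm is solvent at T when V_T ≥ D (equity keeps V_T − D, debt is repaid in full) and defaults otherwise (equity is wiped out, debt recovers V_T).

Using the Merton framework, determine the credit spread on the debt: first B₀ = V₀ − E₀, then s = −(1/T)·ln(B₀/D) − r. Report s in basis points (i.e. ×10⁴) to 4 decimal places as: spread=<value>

Work the structural quantities from V₀ = 288.2413 against face 212.5432:
d₁ = [ln(V₀/D) + (r + σ²/2)T] / (σ√T)
   = [ln(288.2413/212.5432) + (0.0545 + 0.5·0.2930²)·1.4480] / (0.2930·√1.4480)
   = [0.304653 + 0.141071] / 0.352575 = 1.264193
d₂ = d₁ − σ√T = 1.264193 − 0.352575 = 0.911618
N(d₁) = 0.896920,  N(d₂) = 0.819015,  e^(−rT) = 0.924118
E₀ = V₀·N(d₁) − D·e^(−rT)·N(d₂)
   = 288.2413·0.896920 − 212.5432·0.924118·0.819015 = 97.662528
B₀ = V₀ − E₀ = 288.2413 − 97.662528 = 190.578772
spread = −(1/T)·ln(B₀/D) − r = −(1/1.4480)·ln(190.578772/212.5432) − 0.0545 = 0.02083125
in basis points: 0.02083125 × 10⁴ = 208.3125 bp

spread=208.3125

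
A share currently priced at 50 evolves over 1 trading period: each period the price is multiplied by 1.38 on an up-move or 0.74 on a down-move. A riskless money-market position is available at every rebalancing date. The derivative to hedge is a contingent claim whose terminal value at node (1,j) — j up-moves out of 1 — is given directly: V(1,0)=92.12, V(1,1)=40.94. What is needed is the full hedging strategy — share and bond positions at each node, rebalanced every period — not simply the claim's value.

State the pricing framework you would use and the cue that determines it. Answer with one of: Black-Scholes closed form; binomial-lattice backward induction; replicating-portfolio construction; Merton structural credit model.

framework: replicating-portfolio construction

Key observation: what is demanded is not a single number but the (Δ, B) position at each node of the 1.38/0.74 tree starting at 50; constructing those positions is the replicating-portfolio method.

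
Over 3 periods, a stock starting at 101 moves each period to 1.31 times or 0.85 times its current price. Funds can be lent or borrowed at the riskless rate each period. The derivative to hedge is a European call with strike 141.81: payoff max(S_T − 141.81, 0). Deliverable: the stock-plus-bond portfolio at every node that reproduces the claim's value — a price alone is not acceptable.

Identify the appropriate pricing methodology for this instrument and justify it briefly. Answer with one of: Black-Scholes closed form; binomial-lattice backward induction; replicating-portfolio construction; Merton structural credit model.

framework: replicating-portfolio construction

Key observation: the task asks for the hedge itself — share and bond holdings at every node of the 3-period tree on spot 101 with factors 1.31/0.85 — which is exactly what the replicating-portfolio construction produces.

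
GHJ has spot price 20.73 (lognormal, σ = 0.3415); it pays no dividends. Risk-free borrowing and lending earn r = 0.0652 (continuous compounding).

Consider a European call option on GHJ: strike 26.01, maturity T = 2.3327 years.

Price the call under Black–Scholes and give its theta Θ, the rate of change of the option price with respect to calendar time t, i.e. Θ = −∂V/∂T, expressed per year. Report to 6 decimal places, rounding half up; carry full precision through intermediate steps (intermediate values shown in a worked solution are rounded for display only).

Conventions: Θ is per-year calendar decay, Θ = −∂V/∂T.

price = 3.670077
Θ = -1.417874

σ√T = 0.3415·√2.3327 = 0.521579
d₁ = (ln(S/K) + (r+σ²/2)T) / (σ√T) = (ln(20.73/26.01) + (0.0652+0.3415²/2)·2.3327) / 0.521579 = (-0.226899 + 0.288114) / 0.521579 = 0.117365
d₂ = d₁ − σ√T = 0.117365 − 0.521579 = -0.404214
e^{−rT} = 0.858909
N(d₁) = 0.546715,  N(d₂) = 0.343028
Call price V = S·N(d₁) − K·e^{−rT}·N(d₂) = 11.333395 − 7.663318 = 3.670077
φ(d₁) = (1/√(2π))·e^{−d₁²/2} = 0.396204
Θ = −S·φ(d₁)·σ/(2√T) − r·K·e^{−rT}·N(d₂) = −0.918226 − 0.499648 = -1.417874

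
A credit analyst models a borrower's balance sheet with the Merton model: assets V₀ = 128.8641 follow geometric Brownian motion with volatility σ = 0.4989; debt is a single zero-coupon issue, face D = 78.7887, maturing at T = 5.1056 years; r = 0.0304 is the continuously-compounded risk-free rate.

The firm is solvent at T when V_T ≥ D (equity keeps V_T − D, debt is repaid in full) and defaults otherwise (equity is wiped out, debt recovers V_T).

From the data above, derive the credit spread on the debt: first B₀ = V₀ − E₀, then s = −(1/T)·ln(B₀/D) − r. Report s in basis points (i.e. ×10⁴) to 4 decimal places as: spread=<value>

spread=568.8648

Equity is a call on the firm's assets struck at D = 78.7887:
d₁ = [ln(V₀/D) + (r + σ²/2)T] / (σ√T)
   = [ln(128.8641/78.7887) + (0.0304 + 0.5·0.4989²)·5.1056] / (0.4989·√5.1056)
   = [0.491989 + 0.790605] / 1.127293 = 1.137764
d₂ = d₁ − σ√T = 1.137764 − 1.127293 = 0.010471
N(d₁) = 0.872391,  N(d₂) = 0.504177,  e^(−rT) = 0.856235
E₀ = V₀·N(d₁) − D·e^(−rT)·N(d₂)
   = 128.8641·0.872391 − 78.7887·0.856235·0.504177 = 78.407189
B₀ = V₀ − E₀ = 128.8641 − 78.407189 = 50.456911
spread = −(1/T)·ln(B₀/D) − r = −(1/5.1056)·ln(50.456911/78.7887) − 0.0304 = 0.05688648
in basis points: 0.05688648 × 10⁴ = 568.8648 bp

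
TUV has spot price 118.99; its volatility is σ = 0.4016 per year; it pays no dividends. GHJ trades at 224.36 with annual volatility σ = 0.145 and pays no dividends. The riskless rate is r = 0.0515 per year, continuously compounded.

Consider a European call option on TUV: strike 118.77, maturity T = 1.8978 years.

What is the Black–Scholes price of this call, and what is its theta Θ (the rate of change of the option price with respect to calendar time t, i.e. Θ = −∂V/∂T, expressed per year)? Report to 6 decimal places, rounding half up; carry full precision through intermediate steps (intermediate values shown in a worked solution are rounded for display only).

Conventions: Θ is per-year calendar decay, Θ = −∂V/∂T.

σ√T = 0.4016·√1.8978 = 0.553247
d₁ = (ln(S/K) + (r+σ²/2)T) / (σ√T) = (ln(118.99/118.77) + (0.0515+0.4016²/2)·1.8978) / 0.553247 = (0.001851 + 0.250778) / 0.553247 = 0.456629
d₂ = d₁ − σ√T = 0.456629 − 0.553247 = -0.096618
e^{−rT} = 0.906888
N(d₁) = 0.676031,  N(d₂) = 0.461515
Call price V = S·N(d₁) − K·e^{−rT}·N(d₂) = 80.440928 − 49.710242 = 30.730686
φ(d₁) = (1/√(2π))·e^{−d₁²/2} = 0.359445
Θ = −S·φ(d₁)·σ/(2√T) − r·K·e^{−rT}·N(d₂) = −6.234214 − 2.560077 = -8.794292

price = 30.730686
Θ = -8.794292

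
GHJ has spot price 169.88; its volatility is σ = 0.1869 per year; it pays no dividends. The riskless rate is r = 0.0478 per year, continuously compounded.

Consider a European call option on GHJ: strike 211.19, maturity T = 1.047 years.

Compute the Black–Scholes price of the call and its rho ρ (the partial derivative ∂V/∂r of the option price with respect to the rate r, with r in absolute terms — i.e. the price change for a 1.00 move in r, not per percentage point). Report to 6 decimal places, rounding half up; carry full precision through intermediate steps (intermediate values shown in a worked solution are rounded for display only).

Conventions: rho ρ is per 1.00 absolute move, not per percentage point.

σ√T = 0.1869·√1.047 = 0.191242
d₁ = (ln(S/K) + (r+σ²/2)T) / (σ√T) = (ln(169.88/211.19) + (0.0478+0.1869²/2)·1.047) / 0.191242 = (-0.217666 + 0.068333) / 0.191242 = -0.780858
d₂ = d₁ − σ√T = -0.780858 − 0.191242 = -0.972100
e^{−rT} = 0.951185
N(d₁) = 0.217443,  N(d₂) = 0.165501
Call price V = S·N(d₁) − K·e^{−rT}·N(d₂) = 36.939226 − 33.245871 = 3.693354
ρ = K·T·e^{−rT}·N(d₂) = 34.808427

price = 3.693354
ρ = 34.808427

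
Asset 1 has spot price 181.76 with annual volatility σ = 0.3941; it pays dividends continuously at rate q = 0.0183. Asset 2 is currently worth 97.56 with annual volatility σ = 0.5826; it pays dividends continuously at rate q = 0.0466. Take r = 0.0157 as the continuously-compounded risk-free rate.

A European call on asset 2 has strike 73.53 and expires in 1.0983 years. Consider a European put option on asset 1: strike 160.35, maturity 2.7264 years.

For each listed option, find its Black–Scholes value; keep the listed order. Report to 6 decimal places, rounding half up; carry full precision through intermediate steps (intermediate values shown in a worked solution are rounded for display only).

price(asset 2 call K=73.53) = 31.553933
price(asset 1 put K=160.35) = 32.669516

[asset 2 call K=73.53]
σ√T = 0.5826·√1.0983 = 0.610564
d₁ = (ln(S/K) + (r−q+σ²/2)T) / (σ√T) = (ln(97.56/73.53) + (0.0157−0.0466+0.5826²/2)·1.0983) / 0.610564 = (0.282774 + 0.152457) / 0.610564 = 0.712834
d₂ = d₁ − σ√T = 0.712834 − 0.610564 = 0.102270
e^{−rT} = 0.982905
e^{−qT} = 0.950107
N(d₁) = 0.762026,  N(d₂) = 0.540729
price = S·e^{−qT}·N(d₁) − K·e^{−rT}·N(d₂) = 70.634021 − 39.080089 = 31.553933
[asset 1 put K=160.35]
σ√T = 0.3941·√2.7264 = 0.650731
d₁ = (ln(S/K) + (r−q+σ²/2)T) / (σ√T) = (ln(181.76/160.35) + (0.0157−0.0183+0.3941²/2)·2.7264) / 0.650731 = (0.125328 + 0.204637) / 0.650731 = 0.507068
d₂ = d₁ − σ√T = 0.507068 − 0.650731 = -0.143662
e^{−rT} = 0.958099
e^{−qT} = 0.951331
N(−d₁) = 0.306054,  N(−d₂) = 0.557117
price = K·e^{−rT}·N(−d₂) − S·e^{−qT}·N(−d₁) = 85.590436 − 52.920920 = 32.669516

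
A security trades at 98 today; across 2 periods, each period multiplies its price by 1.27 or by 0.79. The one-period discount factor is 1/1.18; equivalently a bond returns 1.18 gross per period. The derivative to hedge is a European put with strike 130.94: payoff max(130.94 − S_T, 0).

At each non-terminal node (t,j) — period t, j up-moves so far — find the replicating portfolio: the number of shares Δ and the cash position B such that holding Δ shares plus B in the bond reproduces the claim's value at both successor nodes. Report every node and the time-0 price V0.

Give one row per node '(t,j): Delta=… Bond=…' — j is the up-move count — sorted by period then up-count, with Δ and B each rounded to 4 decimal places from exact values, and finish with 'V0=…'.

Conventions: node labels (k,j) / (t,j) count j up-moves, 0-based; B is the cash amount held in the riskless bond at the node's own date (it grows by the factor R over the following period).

(0,0): Delta=-0.6030 Bond=67.9894
(1,0): Delta=-1.0000 Bond=110.9661
(1,1): Delta=-0.5460 Bond=73.1340
V0=8.8990

Since d<R<u, set p* = (R−d)/(u−d) = 0.8125; price each node as the discounted p*-expectation of its children.
Terminal payoffs: V(2,0)=69.7782, V(2,1)=32.6166, V(2,2)=0.0000
  t=1,j=0: stock 77.4200 → up 98.3234 (V=32.6166), down 61.1618 (V=69.7782). Price 33.5461; hedge Δ=-1.0000, bond B=110.9661.
  t=1,j=1: stock 124.4600 → up 158.0642 (V=0.0000), down 98.3234 (V=32.6166). Price 5.1827; hedge Δ=-0.5460, bond B=73.1340.
  t=0,j=0: stock 98.0000 → up 124.4600 (V=5.1827), down 77.4200 (V=33.5461). Price 8.8990; hedge Δ=-0.6030, bond B=67.9894.
As a check, the time-0 holding Δ(0,0)·S0 + B(0,0) comes to 8.8990 — exactly V0.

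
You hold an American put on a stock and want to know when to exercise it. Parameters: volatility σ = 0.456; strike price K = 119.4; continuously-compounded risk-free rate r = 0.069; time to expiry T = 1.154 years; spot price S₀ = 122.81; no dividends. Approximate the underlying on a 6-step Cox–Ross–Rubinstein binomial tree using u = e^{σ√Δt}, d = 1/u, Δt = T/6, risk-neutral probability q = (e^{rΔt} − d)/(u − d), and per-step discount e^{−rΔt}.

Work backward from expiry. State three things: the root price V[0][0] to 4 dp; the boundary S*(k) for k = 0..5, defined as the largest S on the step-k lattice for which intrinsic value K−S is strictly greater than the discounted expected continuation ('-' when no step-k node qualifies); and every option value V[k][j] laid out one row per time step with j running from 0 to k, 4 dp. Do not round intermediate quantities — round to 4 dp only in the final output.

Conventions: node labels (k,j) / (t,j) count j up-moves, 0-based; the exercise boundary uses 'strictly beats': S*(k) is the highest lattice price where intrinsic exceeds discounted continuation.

price = 17.3411
boundary = - - - 67.4031 82.3249 67.4031
tree:
17.3411
26.0627 8.4979
37.7186 14.3243 2.5050
51.9969 23.4990 4.9134 0.0000
64.2141 37.0751 9.6371 0.0000 0.0000
74.2168 51.9969 18.9023 0.0000 0.0000 0.0000
82.4065 64.2141 37.0751 0.0000 0.0000 0.0000 0.0000

Δt=0.19233, u=1.22138, d=0.81875, q=0.48335, disc=e^(-rΔt)=0.98682
k=6 terminal: V=max(K-S,0) → 82.4065 64.2141 37.0751 0.0000 0.0000 0.0000 0.0000
k=5: j=0 S=45.1832 intr=74.2168 cont=72.6427 V=74.2168[EX]; j=1 S=67.4031 intr=51.9969 cont=50.4228 V=51.9969[EX]; j=2 S=100.5501 intr=18.8499 cont=18.9023 V=18.9023[hold]; j=3 S=149.9979 intr=0.0000 cont=0.0000 V=0.0000[hold]; j=4 S=223.7627 intr=0.0000 cont=0.0000 V=0.0000[hold]; j=5 S=333.8031 intr=0.0000 cont=0.0000 V=0.0000[hold]  S*(5)=67.4031
k=4: j=0 S=55.1859 intr=64.2141 cont=62.6400 V=64.2141[EX]; j=1 S=82.3249 intr=37.0751 cont=35.5260 V=37.0751[EX]; j=2 S=122.8100 intr=0.0000 cont=9.6371 V=9.6371[hold]; j=3 S=183.2046 intr=0.0000 cont=0.0000 V=0.0000[hold]; j=4 S=273.2996 intr=0.0000 cont=0.0000 V=0.0000[hold]  S*(4)=82.3249
k=3: j=0 S=67.4031 intr=51.9969 cont=50.4228 V=51.9969[EX]; j=1 S=100.5501 intr=18.8499 cont=23.4990 V=23.4990[hold]; j=2 S=149.9979 intr=0.0000 cont=4.9134 V=4.9134[hold]; j=3 S=223.7627 intr=0.0000 cont=0.0000 V=0.0000[hold]  S*(3)=67.4031
k=2: j=0 S=82.3249 intr=37.0751 cont=37.7186 V=37.7186[hold]; j=1 S=122.8100 intr=0.0000 cont=14.3243 V=14.3243[hold]; j=2 S=183.2046 intr=0.0000 cont=2.5050 V=2.5050[hold]  S*(2)=-
k=1: j=0 S=100.5501 intr=18.8499 cont=26.0627 V=26.0627[hold]; j=1 S=149.9979 intr=0.0000 cont=8.4979 V=8.4979[hold]  S*(1)=-
k=0: j=0 S=122.8100 intr=0.0000 cont=17.3411 V=17.3411[hold]  S*(0)=-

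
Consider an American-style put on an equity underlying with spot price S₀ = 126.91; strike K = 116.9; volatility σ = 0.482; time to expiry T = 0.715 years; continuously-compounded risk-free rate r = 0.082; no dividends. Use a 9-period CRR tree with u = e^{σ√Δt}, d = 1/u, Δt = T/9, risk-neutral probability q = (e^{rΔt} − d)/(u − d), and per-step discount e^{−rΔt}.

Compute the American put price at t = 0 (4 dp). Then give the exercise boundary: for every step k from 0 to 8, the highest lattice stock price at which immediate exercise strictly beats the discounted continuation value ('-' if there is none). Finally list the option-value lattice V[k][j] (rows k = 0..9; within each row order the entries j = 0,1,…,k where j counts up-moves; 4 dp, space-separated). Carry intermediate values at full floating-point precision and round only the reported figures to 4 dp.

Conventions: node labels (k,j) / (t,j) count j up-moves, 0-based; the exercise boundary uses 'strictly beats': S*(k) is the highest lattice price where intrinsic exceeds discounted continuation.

price = 12.6845
boundary = - - - - 73.7038 64.3411 73.7038 84.4289 96.7148
tree:
12.6845
18.0225 7.2993
24.9128 11.0932 3.4490
33.3801 16.4347 5.6832 1.1702
43.1962 23.6112 9.1864 2.1138 0.2040
52.5589 32.6752 14.4947 3.7855 0.4026 0.0000
60.7323 43.1962 22.1635 6.7083 0.7947 0.0000 0.0000
67.8674 52.5589 32.4711 11.7338 1.5686 0.0000 0.0000 0.0000
74.0961 60.7323 43.1962 20.1852 3.0963 0.0000 0.0000 0.0000 0.0000
79.5335 67.8674 52.5589 32.4711 6.1116 0.0000 0.0000 0.0000 0.0000 0.0000

Δt=0.07944, u=1.14552, d=0.87297, q=0.49007, disc=e^(-rΔt)=0.99351
k=9 terminal: V=max(K-S,0) → 79.5335 67.8674 52.5589 32.4711 6.1116 0.0000 0.0000 0.0000 0.0000 0.0000
k=8: j=0 S=42.8039 intr=74.0961 cont=73.3370 V=74.0961[EX]; j=1 S=56.1677 intr=60.7323 cont=59.9732 V=60.7323[EX]; j=2 S=73.7038 intr=43.1962 cont=42.4371 V=43.1962[EX]; j=3 S=96.7148 intr=20.1852 cont=19.4262 V=20.1852[EX]; j=4 S=126.9100 intr=0.0000 cont=3.0963 V=3.0963[hold]; j=5 S=166.5324 intr=0.0000 cont=0.0000 V=0.0000[hold]; j=6 S=218.5254 intr=0.0000 cont=0.0000 V=0.0000[hold]; j=7 S=286.7510 intr=0.0000 cont=0.0000 V=0.0000[hold]; j=8 S=376.2772 intr=0.0000 cont=0.0000 V=0.0000[hold]  S*(8)=96.7148
k=7: j=0 S=49.0326 intr=67.8674 cont=67.1083 V=67.8674[EX]; j=1 S=64.3411 intr=52.5589 cont=51.7999 V=52.5589[EX]; j=2 S=84.4289 intr=32.4711 cont=31.7120 V=32.4711[EX]; j=3 S=110.7884 intr=6.1116 cont=11.7338 V=11.7338[hold]; j=4 S=145.3776 intr=0.0000 cont=1.5686 V=1.5686[hold]; j=5 S=190.7657 intr=0.0000 cont=0.0000 V=0.0000[hold]; j=6 S=250.3245 intr=0.0000 cont=0.0000 V=0.0000[hold]; j=7 S=328.4781 intr=0.0000 cont=0.0000 V=0.0000[hold]  S*(7)=84.4289
k=6: j=0 S=56.1677 intr=60.7323 cont=59.9732 V=60.7323[EX]; j=1 S=73.7038 intr=43.1962 cont=42.4371 V=43.1962[EX]; j=2 S=96.7148 intr=20.1852 cont=22.1635 V=22.1635[hold]; j=3 S=126.9100 intr=0.0000 cont=6.7083 V=6.7083[hold]; j=4 S=166.5324 intr=0.0000 cont=0.7947 V=0.7947[hold]; j=5 S=218.5254 intr=0.0000 cont=0.0000 V=0.0000[hold]; j=6 S=286.7510 intr=0.0000 cont=0.0000 V=0.0000[hold]  S*(6)=73.7038
k=5: j=0 S=64.3411 intr=52.5589 cont=51.7999 V=52.5589[EX]; j=1 S=84.4289 intr=32.4711 cont=32.6752 V=32.6752[hold]; j=2 S=110.7884 intr=6.1116 cont=14.4947 V=14.4947[hold]; j=3 S=145.3776 intr=0.0000 cont=3.7855 V=3.7855[hold]; j=4 S=190.7657 intr=0.0000 cont=0.4026 V=0.4026[hold]; j=5 S=250.3245 intr=0.0000 cont=0.0000 V=0.0000[hold]  S*(5)=64.3411
k=4: j=0 S=73.7038 intr=43.1962 cont=42.5365 V=43.1962[EX]; j=1 S=96.7148 intr=20.1852 cont=23.6112 V=23.6112[hold]; j=2 S=126.9100 intr=0.0000 cont=9.1864 V=9.1864[hold]; j=3 S=166.5324 intr=0.0000 cont=2.1138 V=2.1138[hold]; j=4 S=218.5254 intr=0.0000 cont=0.2040 V=0.2040[hold]  S*(4)=73.7038
k=3: j=0 S=84.4289 intr=32.4711 cont=33.3801 V=33.3801[hold]; j=1 S=110.7884 intr=6.1116 cont=16.4347 V=16.4347[hold]; j=2 S=145.3776 intr=0.0000 cont=5.6832 V=5.6832[hold]; j=3 S=190.7657 intr=0.0000 cont=1.1702 V=1.1702[hold]  S*(3)=-
k=2: j=0 S=96.7148 intr=20.1852 cont=24.9128 V=24.9128[hold]; j=1 S=126.9100 intr=0.0000 cont=11.0932 V=11.0932[hold]; j=2 S=166.5324 intr=0.0000 cont=3.4490 V=3.4490[hold]  S*(2)=-
k=1: j=0 S=110.7884 intr=6.1116 cont=18.0225 V=18.0225[hold]; j=1 S=145.3776 intr=0.0000 cont=7.2993 V=7.2993[hold]  S*(1)=-
k=0: j=0 S=126.9100 intr=0.0000 cont=12.6845 V=12.6845[hold]  S*(0)=-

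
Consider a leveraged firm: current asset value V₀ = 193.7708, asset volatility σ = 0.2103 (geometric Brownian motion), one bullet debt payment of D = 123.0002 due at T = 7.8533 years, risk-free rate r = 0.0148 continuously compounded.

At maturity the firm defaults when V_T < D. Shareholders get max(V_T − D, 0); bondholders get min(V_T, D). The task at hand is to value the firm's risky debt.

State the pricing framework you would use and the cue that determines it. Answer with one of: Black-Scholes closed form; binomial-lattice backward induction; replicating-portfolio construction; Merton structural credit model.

Key observation: the asked-for credit quantity lives on the firm's capital structure — asset value, asset volatility, debt face 123.0002 — which is the structural model's domain.

framework: Merton structural credit model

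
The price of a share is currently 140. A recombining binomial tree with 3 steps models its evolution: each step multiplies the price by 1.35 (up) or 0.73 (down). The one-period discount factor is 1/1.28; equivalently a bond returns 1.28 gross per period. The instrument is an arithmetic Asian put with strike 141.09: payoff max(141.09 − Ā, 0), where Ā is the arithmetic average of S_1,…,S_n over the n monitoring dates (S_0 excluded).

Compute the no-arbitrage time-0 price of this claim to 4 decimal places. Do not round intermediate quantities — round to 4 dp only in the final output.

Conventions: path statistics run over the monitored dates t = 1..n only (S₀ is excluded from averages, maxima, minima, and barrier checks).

Under the martingale measure an up-move has probability p* = 0.8871; value the claim as the probability-weighted average of per-path payoffs, discounted 3 periods at R = 1.28.
Enumerate all 2^3 = 8 price paths (U = up ×1.35, D = down ×0.73); each path with k up-moves has probability p*^k·(1−p*)^(3−k).
DDD: Ā=77.0895, payoff=64.0005, prob=0.001439
UDD: Ā=142.5627, payoff=0.0000, prob=0.011308
DUD: Ā=113.6294, payoff=27.4606, prob=0.011308
UUD: Ā=210.1365, payoff=0.0000, prob=0.088848
DDU: Ā=92.5080, payoff=48.5820, prob=0.011308
UDU: Ā=171.0765, payoff=0.0000, prob=0.088848
DUU: Ā=142.1432, payoff=0.0000, prob=0.088848
UUU: Ā=262.8675, payoff=0.0000, prob=0.698093
Price = Σ prob·payoff / R^3 = 0.951995 / 2.097152 = 0.4539

price = 0.4539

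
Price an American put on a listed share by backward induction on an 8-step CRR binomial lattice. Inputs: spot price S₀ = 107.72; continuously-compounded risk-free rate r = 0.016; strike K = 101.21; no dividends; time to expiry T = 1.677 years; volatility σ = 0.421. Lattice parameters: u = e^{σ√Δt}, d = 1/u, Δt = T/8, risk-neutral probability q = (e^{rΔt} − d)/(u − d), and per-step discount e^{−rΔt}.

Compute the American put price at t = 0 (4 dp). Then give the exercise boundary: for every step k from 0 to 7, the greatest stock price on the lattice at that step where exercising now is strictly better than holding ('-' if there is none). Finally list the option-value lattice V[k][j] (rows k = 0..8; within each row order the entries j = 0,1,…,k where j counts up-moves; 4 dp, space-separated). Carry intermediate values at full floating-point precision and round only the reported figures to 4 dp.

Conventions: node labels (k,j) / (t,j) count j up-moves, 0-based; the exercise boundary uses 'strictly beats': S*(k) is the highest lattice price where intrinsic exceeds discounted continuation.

Δt=0.20963  u=1.21258  d=0.82468  q=0.46062  discount=0.99665
step 8 (expiry): payoffs max(K−S,0) = 78.1638 67.3237 51.3849 27.9491 0.0000 0.0000 0.0000 0.0000 0.0000
step 7: (k=7,j=0): S=27.9455, K−S=73.2645, hold=72.9256 ⇒ V=73.2645 exercise | (k=7,j=1): S=41.0900, K−S=60.1200, hold=59.7811 ⇒ V=60.1200 exercise | (k=7,j=2): S=60.4171, K−S=40.7929, hold=40.4540 ⇒ V=40.7929 exercise | (k=7,j=3): S=88.8350, K−S=12.3750, hold=15.0247 ⇒ V=15.0247 continue | (k=7,j=4): S=130.6196, K−S=0.0000, hold=0.0000 ⇒ V=0.0000 continue | (k=7,j=5): S=192.0580, K−S=0.0000, hold=0.0000 ⇒ V=0.0000 continue | (k=7,j=6): S=282.3947, K−S=0.0000, hold=0.0000 ⇒ V=0.0000 continue | (k=7,j=7): S=415.2223, K−S=0.0000, hold=0.0000 ⇒ V=0.0000 continue  boundary S*=60.4171
step 6: (k=6,j=0): S=33.8863, K−S=67.3237, hold=66.9848 ⇒ V=67.3237 exercise | (k=6,j=1): S=49.8251, K−S=51.3849, hold=51.0460 ⇒ V=51.3849 exercise | (k=6,j=2): S=73.2609, K−S=27.9491, hold=28.8266 ⇒ V=28.8266 continue | (k=6,j=3): S=107.7200, K−S=0.0000, hold=8.0769 ⇒ V=8.0769 continue | (k=6,j=4): S=158.3873, K−S=0.0000, hold=0.0000 ⇒ V=0.0000 continue | (k=6,j=5): S=232.8866, K−S=0.0000, hold=0.0000 ⇒ V=0.0000 continue | (k=6,j=6): S=342.4275, K−S=0.0000, hold=0.0000 ⇒ V=0.0000 continue  boundary S*=49.8251
step 5: (k=5,j=0): S=41.0900, K−S=60.1200, hold=59.7811 ⇒ V=60.1200 exercise | (k=5,j=1): S=60.4171, K−S=40.7929, hold=40.8568 ⇒ V=40.8568 continue | (k=5,j=2): S=88.8350, K−S=12.3750, hold=19.2043 ⇒ V=19.2043 continue | (k=5,j=3): S=130.6196, K−S=0.0000, hold=4.3419 ⇒ V=4.3419 continue | (k=5,j=4): S=192.0580, K−S=0.0000, hold=0.0000 ⇒ V=0.0000 continue | (k=5,j=5): S=282.3947, K−S=0.0000, hold=0.0000 ⇒ V=0.0000 continue  boundary S*=41.0900
step 4: (k=4,j=0): S=49.8251, K−S=51.3849, hold=51.0754 ⇒ V=51.3849 exercise | (k=4,j=1): S=73.2609, K−S=27.9491, hold=30.7798 ⇒ V=30.7798 continue | (k=4,j=2): S=107.7200, K−S=0.0000, hold=12.3170 ⇒ V=12.3170 continue | (k=4,j=3): S=158.3873, K−S=0.0000, hold=2.3341 ⇒ V=2.3341 continue | (k=4,j=4): S=232.8866, K−S=0.0000, hold=0.0000 ⇒ V=0.0000 continue  boundary S*=49.8251
step 3: (k=3,j=0): S=60.4171, K−S=40.7929, hold=41.7535 ⇒ V=41.7535 continue | (k=3,j=1): S=88.8350, K−S=12.3750, hold=22.2009 ⇒ V=22.2009 continue | (k=3,j=2): S=130.6196, K−S=0.0000, hold=7.6928 ⇒ V=7.6928 continue | (k=3,j=3): S=192.0580, K−S=0.0000, hold=1.2547 ⇒ V=1.2547 continue  boundary S*=-
step 2: (k=2,j=0): S=73.2609, K−S=27.9491, hold=32.6375 ⇒ V=32.6375 continue | (k=2,j=1): S=107.7200, K−S=0.0000, hold=15.4662 ⇒ V=15.4662 continue | (k=2,j=2): S=158.3873, K−S=0.0000, hold=4.7115 ⇒ V=4.7115 continue  boundary S*=-
step 1: (k=1,j=0): S=88.8350, K−S=12.3750, hold=24.6452 ⇒ V=24.6452 continue | (k=1,j=1): S=130.6196, K−S=0.0000, hold=10.4771 ⇒ V=10.4771 continue  boundary S*=-
step 0: (k=0,j=0): S=107.7200, K−S=0.0000, hold=18.0584 ⇒ V=18.0584 continue  boundary S*=-

price = 18.0584
boundary = - - - - 49.8251 41.0900 49.8251 60.4171
tree:
18.0584
24.6452 10.4771
32.6375 15.4662 4.7115
41.7535 22.2009 7.6928 1.2547
51.3849 30.7798 12.3170 2.3341 0.0000
60.1200 40.8568 19.2043 4.3419 0.0000 0.0000
67.3237 51.3849 28.8266 8.0769 0.0000 0.0000 0.0000
73.2645 60.1200 40.7929 15.0247 0.0000 0.0000 0.0000 0.0000
78.1638 67.3237 51.3849 27.9491 0.0000 0.0000 0.0000 0.0000 0.0000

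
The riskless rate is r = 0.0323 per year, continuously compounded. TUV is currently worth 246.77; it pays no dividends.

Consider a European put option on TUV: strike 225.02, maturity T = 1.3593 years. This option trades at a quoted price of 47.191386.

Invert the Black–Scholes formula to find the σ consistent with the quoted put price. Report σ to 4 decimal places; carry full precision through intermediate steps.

At σ = 0.5855 the Black–Scholes value reproduces the quote:
σ√T = 0.5855·√1.3593 = 0.682629
d₁ = (ln(S/K) + (r+σ²/2)T) / (σ√T) = (ln(246.77/225.02) + (0.0323+0.5855²/2)·1.3593) / 0.682629 = (0.092267 + 0.276896) / 0.682629 = 0.540797
d₂ = d₁ − σ√T = 0.540797 − 0.682629 = -0.141831
e^{−rT} = 0.957044
N(−d₁) = 0.294324,  N(−d₂) = 0.556393
V = K·e^{−rT}·N(−d₂) − S·N(−d₁) = 119.821627 − 72.630242 = 47.191386 (the observed quote) — the price is monotone increasing in volatility, hence this σ is the only solution

sigma = 0.5855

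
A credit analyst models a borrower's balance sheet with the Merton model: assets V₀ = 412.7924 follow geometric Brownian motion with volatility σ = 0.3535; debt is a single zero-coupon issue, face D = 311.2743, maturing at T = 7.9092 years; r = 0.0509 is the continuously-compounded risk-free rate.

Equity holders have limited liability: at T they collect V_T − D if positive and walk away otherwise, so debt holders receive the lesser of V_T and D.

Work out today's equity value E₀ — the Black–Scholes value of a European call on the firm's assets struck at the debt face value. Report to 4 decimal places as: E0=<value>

E0=244.2721

Equity is a call on the firm's assets struck at D = 311.2743:
d₁ = [ln(V₀/D) + (r + σ²/2)T] / (σ√T)
   = [ln(412.7924/311.2743) + (0.0509 + 0.5·0.3535²)·7.9092] / (0.3535·√7.9092)
   = [0.282270 + 0.896754] / 0.994159 = 1.185952
d₂ = d₁ − σ√T = 1.185952 − 0.994159 = 0.191793
N(d₁) = 0.882179,  N(d₂) = 0.576048,  e^(−rT) = 0.668594
E₀ = V₀·N(d₁) − D·e^(−rT)·N(d₂)
   = 412.7924·0.882179 − 311.2743·0.668594·0.576048 = 244.272069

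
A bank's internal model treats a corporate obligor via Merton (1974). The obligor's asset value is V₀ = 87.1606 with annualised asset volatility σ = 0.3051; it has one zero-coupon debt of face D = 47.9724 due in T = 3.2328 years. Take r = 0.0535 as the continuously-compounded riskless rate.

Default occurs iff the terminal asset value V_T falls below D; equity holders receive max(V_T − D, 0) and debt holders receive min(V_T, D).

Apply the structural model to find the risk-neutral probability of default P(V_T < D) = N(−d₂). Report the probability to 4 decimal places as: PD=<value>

PD=0.1293

Work the structural quantities from V₀ = 87.1606 against face 47.9724:
d₁ = [ln(V₀/D) + (r + σ²/2)T] / (σ√T)
   = [ln(87.1606/47.9724) + (0.0535 + 0.5·0.3051²)·3.2328] / (0.3051·√3.2328)
   = [0.597127 + 0.323419] / 0.548569 = 1.678084
d₂ = d₁ − σ√T = 1.678084 − 0.548569 = 1.129514
risk-neutral PD = N(−d₂) = N(-1.129514) = 0.129340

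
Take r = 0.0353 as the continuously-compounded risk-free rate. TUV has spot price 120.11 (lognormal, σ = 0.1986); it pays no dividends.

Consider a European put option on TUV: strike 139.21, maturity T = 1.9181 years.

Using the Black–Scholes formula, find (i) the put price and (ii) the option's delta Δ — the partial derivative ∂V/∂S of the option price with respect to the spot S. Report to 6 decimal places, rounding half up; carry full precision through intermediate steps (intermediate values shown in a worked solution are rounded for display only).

σ√T = 0.1986·√1.9181 = 0.275052
d₁ = (ln(S/K) + (r+σ²/2)T) / (σ√T) = (ln(120.11/139.21) + (0.0353+0.1986²/2)·1.9181) / 0.275052 = (-0.147576 + 0.105536) / 0.275052 = -0.152843
d₂ = d₁ − σ√T = -0.152843 − 0.275052 = -0.427895
e^{−rT} = 0.934532
N(−d₁) = 0.560739,  N(−d₂) = 0.665636
Put price V = K·e^{−rT}·N(−d₂) − S·N(−d₁) = 86.596798 − 67.350369 = 19.246429
Δ = −N(−d₁) = -0.560739

price = 19.246429
Δ = -0.560739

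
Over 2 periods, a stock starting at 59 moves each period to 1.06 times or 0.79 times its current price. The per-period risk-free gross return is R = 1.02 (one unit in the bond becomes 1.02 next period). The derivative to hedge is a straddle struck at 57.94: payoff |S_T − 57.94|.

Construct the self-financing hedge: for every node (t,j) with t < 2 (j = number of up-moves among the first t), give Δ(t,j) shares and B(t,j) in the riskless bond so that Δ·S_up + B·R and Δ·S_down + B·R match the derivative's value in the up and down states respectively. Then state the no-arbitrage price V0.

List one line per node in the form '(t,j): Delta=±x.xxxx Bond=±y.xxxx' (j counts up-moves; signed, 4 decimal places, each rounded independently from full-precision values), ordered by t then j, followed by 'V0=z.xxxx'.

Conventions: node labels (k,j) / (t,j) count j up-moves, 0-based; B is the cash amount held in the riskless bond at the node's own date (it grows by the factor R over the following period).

Risk-neutral probability p* = (R−d)/(u−d) = (1.02−0.79)/(1.06−0.79) = 0.8519.
Payoffs at expiry: V(2,0)=21.1181, V(2,1)=8.5334, V(2,2)=8.3524
Node (1,0) S=46.6100: V=(p*·8.5334+(1−p*)·21.1181)/1.02=10.1939; Δ=(8.5334−21.1181)/(49.4066−36.8219)=-1.0000; B=V−Δ·S=56.8039
Node (1,1) S=62.5400: V=(p*·8.3524+(1−p*)·8.5334)/1.02=8.2149; Δ=(8.3524−8.5334)/(66.2924−49.4066)=-0.0107; B=V−Δ·S=8.8853
Node (0,0) S=59.0000: V=(p*·8.2149+(1−p*)·10.1939)/1.02=8.3413; Δ=(8.2149−10.1939)/(62.5400−46.6100)=-0.1242; B=V−Δ·S=15.6709
Verification: the root portfolio costs Δ(0,0)·S0 + B(0,0) = 8.3413, matching V0.

(0,0): Delta=-0.1242 Bond=15.6709
(1,0): Delta=-1.0000 Bond=56.8039
(1,1): Delta=-0.0107 Bond=8.8853
V0=8.3413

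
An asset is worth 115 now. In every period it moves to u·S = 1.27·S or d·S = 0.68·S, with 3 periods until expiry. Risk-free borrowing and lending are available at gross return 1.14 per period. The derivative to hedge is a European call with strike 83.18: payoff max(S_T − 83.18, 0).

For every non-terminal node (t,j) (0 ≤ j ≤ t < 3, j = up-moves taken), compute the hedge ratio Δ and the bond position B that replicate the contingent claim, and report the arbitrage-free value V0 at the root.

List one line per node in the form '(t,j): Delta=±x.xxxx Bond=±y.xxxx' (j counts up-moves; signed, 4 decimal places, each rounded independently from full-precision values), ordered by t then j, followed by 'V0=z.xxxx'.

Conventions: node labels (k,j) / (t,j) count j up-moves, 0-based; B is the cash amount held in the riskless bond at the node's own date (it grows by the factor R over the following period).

(0,0): Delta=0.9218 Bond=-45.6078
(1,0): Delta=0.6366 Bond=-29.6964
(1,1): Delta=0.9649 Bond=-58.2941
(2,0): Delta=0.0000 Bond=0.0000
(2,1): Delta=0.7330 Bond=-43.4213
(2,2): Delta=1.0000 Bond=-72.9649
V0=60.3946

No-arbitrage ⇒ martingale measure with p* = (R−d)/(u−d) = 0.7797.
At maturity the claim pays: V(3,0)=0.0000, V(3,1)=0.0000, V(3,2)=42.9488, V(3,3)=152.3840
  t=2,j=0: stock 53.1760 → up 67.5335 (V=0.0000), down 36.1597 (V=0.0000). Price 0.0000; hedge Δ=0.0000, bond B=0.0000.
  t=2,j=1: stock 99.3140 → up 126.1288 (V=42.9488), down 67.5335 (V=0.0000). Price 29.3732; hedge Δ=0.7330, bond B=-43.4213.
  t=2,j=2: stock 185.4835 → up 235.5640 (V=152.3840), down 126.1288 (V=42.9488). Price 112.5186; hedge Δ=1.0000, bond B=-72.9649.
  t=1,j=0: stock 78.2000 → up 99.3140 (V=29.3732), down 53.1760 (V=0.0000). Price 20.0887; hedge Δ=0.6366, bond B=-29.6964.
  t=1,j=1: stock 146.0500 → up 185.4835 (V=112.5186), down 99.3140 (V=29.3732). Price 82.6302; hedge Δ=0.9649, bond B=-58.2941.
  t=0,j=0: stock 115.0000 → up 146.0500 (V=82.6302), down 78.2000 (V=20.0887). Price 60.3946; hedge Δ=0.9218, bond B=-45.6078.
Verification: the root portfolio costs Δ(0,0)·S0 + B(0,0) = 60.3946, matching V0.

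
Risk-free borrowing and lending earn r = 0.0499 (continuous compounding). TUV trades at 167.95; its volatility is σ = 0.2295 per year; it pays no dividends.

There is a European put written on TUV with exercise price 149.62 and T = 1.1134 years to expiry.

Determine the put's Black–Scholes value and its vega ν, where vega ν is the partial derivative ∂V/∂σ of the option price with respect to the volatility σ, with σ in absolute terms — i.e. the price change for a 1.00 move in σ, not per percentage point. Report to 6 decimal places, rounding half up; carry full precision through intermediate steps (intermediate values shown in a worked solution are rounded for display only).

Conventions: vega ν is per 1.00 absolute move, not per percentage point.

σ√T = 0.2295·√1.1134 = 0.242163
d₁ = (ln(S/K) + (r+σ²/2)T) / (σ√T) = (ln(167.95/149.62) + (0.0499+0.2295²/2)·1.1134) / 0.242163 = (0.115568 + 0.084880) / 0.242163 = 0.827738
d₂ = d₁ − σ√T = 0.827738 − 0.242163 = 0.585575
e^{−rT} = 0.945957
N(−d₁) = 0.203909,  N(−d₂) = 0.279081
Put price V = K·e^{−rT}·N(−d₂) − S·N(−d₁) = 39.499407 − 34.246591 = 5.252817
φ(d₁) = (1/√(2π))·e^{−d₁²/2} = 0.283225
ν = S·φ(d₁)·√T = 50.192312

price = 5.252817
ν = 50.192312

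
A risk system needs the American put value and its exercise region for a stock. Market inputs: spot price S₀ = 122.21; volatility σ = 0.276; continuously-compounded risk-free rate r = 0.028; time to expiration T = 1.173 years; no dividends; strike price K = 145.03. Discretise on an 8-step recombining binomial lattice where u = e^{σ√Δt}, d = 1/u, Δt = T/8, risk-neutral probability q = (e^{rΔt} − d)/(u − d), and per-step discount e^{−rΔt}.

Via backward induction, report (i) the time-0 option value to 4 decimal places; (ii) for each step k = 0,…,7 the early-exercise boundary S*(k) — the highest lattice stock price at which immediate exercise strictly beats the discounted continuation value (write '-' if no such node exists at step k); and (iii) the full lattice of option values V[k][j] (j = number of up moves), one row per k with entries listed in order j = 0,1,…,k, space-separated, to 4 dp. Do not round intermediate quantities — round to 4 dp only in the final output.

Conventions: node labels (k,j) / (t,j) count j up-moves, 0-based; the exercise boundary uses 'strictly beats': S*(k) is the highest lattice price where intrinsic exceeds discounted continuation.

params: Δt=0.14663 u=1.11147 d=0.89971 q=0.49303 e^(-rΔt)=0.99590
t_8 payoffs: 92.5590 80.2089 64.9520 46.1041 22.8200 0.0000 0.0000 0.0000 0.0000
t_7: node(7,0) S=58.3201 payoff=86.7099 vs cont=86.1157 → 86.7099 [stop]  node(7,1) S=72.0468 payoff=72.9832 vs cont=72.3890 → 72.9832 [stop]  node(7,2) S=89.0044 payoff=56.0256 vs cont=55.4314 → 56.0256 [stop]  node(7,3) S=109.9533 payoff=35.0767 vs cont=34.4825 → 35.0767 [stop]  node(7,4) S=135.8329 payoff=9.1971 vs cont=11.5216 → 11.5216 [wait]  node(7,5) S=167.8038 payoff=0.0000 vs cont=0.0000 → 0.0000 [wait]  node(7,6) S=207.2997 payoff=0.0000 vs cont=0.0000 → 0.0000 [wait]  node(7,7) S=256.0917 payoff=0.0000 vs cont=0.0000 → 0.0000 [wait]  ⇒ S*(7)=109.9533
t_6: node(6,0) S=64.8211 payoff=80.2089 vs cont=79.6147 → 80.2089 [stop]  node(6,1) S=80.0780 payoff=64.9520 vs cont=64.3578 → 64.9520 [stop]  node(6,2) S=98.9259 payoff=46.1041 vs cont=45.5099 → 46.1041 [stop]  node(6,3) S=122.2100 payoff=22.8200 vs cont=23.3672 → 23.3672 [wait]  node(6,4) S=150.9745 payoff=0.0000 vs cont=5.8172 → 5.8172 [wait]  node(6,5) S=186.5092 payoff=0.0000 vs cont=0.0000 → 0.0000 [wait]  node(6,6) S=230.4077 payoff=0.0000 vs cont=0.0000 → 0.0000 [wait]  ⇒ S*(6)=98.9259
t_5: node(5,0) S=72.0468 payoff=72.9832 vs cont=72.3890 → 72.9832 [stop]  node(5,1) S=89.0044 payoff=56.0256 vs cont=55.4314 → 56.0256 [stop]  node(5,2) S=109.9533 payoff=35.0767 vs cont=34.7512 → 35.0767 [stop]  node(5,3) S=135.8329 payoff=9.1971 vs cont=14.6542 → 14.6542 [wait]  node(5,4) S=167.8038 payoff=0.0000 vs cont=2.9371 → 2.9371 [wait]  node(5,5) S=207.2997 payoff=0.0000 vs cont=0.0000 → 0.0000 [wait]  ⇒ S*(5)=109.9533
t_4: node(4,0) S=80.0780 payoff=64.9520 vs cont=64.3578 → 64.9520 [stop]  node(4,1) S=98.9259 payoff=46.1041 vs cont=45.5099 → 46.1041 [stop]  node(4,2) S=122.2100 payoff=22.8200 vs cont=24.9053 → 24.9053 [wait]  node(4,3) S=150.9745 payoff=0.0000 vs cont=8.8409 → 8.8409 [wait]  node(4,4) S=186.5092 payoff=0.0000 vs cont=1.4829 → 1.4829 [wait]  ⇒ S*(4)=98.9259
t_3: node(3,0) S=89.0044 payoff=56.0256 vs cont=55.4314 → 56.0256 [stop]  node(3,1) S=109.9533 payoff=35.0767 vs cont=35.5064 → 35.5064 [wait]  node(3,2) S=135.8329 payoff=9.1971 vs cont=16.9155 → 16.9155 [wait]  node(3,3) S=167.8038 payoff=0.0000 vs cont=5.1918 → 5.1918 [wait]  ⇒ S*(3)=89.0044
t_2: node(2,0) S=98.9259 payoff=46.1041 vs cont=45.7209 → 46.1041 [stop]  node(2,1) S=122.2100 payoff=22.8200 vs cont=26.2326 → 26.2326 [wait]  node(2,2) S=150.9745 payoff=0.0000 vs cont=11.0898 → 11.0898 [wait]  ⇒ S*(2)=98.9259
t_1: node(1,0) S=109.9533 payoff=35.0767 vs cont=36.1581 → 36.1581 [wait]  node(1,1) S=135.8329 payoff=9.1971 vs cont=18.6898 → 18.6898 [wait]  ⇒ S*(1)=-
t_0: node(0,0) S=122.2100 payoff=22.8200 vs cont=27.4329 → 27.4329 [wait]  ⇒ S*(0)=-

price = 27.4329
boundary = - - 98.9259 89.0044 98.9259 109.9533 98.9259 109.9533
tree:
27.4329
36.1581 18.6898
46.1041 26.2326 11.0898
56.0256 35.5064 16.9155 5.1918
64.9520 46.1041 24.9053 8.8409 1.4829
72.9832 56.0256 35.0767 14.6542 2.9371 0.0000
80.2089 64.9520 46.1041 23.3672 5.8172 0.0000 0.0000
86.7099 72.9832 56.0256 35.0767 11.5216 0.0000 0.0000 0.0000
92.5590 80.2089 64.9520 46.1041 22.8200 0.0000 0.0000 0.0000 0.0000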